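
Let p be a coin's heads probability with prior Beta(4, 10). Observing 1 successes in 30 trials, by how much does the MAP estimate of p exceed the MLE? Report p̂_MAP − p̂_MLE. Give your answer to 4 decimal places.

MAP − MLE = 0.0619

Posterior is Beta(5, 39); MAP = (5−1)/(44−2) = 4/42 ≈ 0.09524.
MLE ignores the prior: p̂_MLE = k/n = 1/30 ≈ 0.03333.
Difference = 4/42 − 1/30 = 13/210 ≈ 0.0619.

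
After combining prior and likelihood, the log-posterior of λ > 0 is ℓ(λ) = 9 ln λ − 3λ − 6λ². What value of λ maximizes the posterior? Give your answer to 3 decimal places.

λ̂_MAP = 0.750

ℓ'(λ) = 9/λ − 3 − 12λ. Setting this to zero and multiplying by λ: 12λ² + 3λ − 9 = 0.
λ = (−3 + √(3² + 4·12·9)) / (2·12) = (−3 + √441) / 24 = (−3 + 21)/24 = 3/4.
ℓ''(λ) = −9/λ² − 12 < 0, confirming a maximum.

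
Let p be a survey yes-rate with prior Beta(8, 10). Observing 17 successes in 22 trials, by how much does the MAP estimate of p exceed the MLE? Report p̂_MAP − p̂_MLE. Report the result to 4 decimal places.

Posterior is Beta(25, 15); MAP = (25−1)/(40−2) = 24/38 ≈ 0.63158.
MLE ignores the prior: p̂_MLE = k/n = 17/22 ≈ 0.77273.
Difference = 24/38 − 17/22 = -59/418 ≈ -0.1411.

MAP − MLE = -0.1411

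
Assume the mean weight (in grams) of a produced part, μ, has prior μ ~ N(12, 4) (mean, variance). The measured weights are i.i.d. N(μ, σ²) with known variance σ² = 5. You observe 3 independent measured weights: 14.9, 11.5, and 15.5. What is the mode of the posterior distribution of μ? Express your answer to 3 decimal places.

μ̂_MAP = 13.388

n = 3; x̄ = (14.9 + 11.5 + 15.5)/3 = 41.9/3 = 419/30 ≈ 13.9667.
For a Normal prior and Normal likelihood with known variance, the posterior is Normal; its mode equals its mean, the precision-weighted average.
Prior precision 1/σ₀² = 1/4 = 0.25; data precision n/σ² = 3/5 = 0.6.
μ̂ = (0.25·12 + 0.6·(419/30)) / (0.25 + 0.6) = 11.38/0.85 = 1138/85 ≈ 13.388.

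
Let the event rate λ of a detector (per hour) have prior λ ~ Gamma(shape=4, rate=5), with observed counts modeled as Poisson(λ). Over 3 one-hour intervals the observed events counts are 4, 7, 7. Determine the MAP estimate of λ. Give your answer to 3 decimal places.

λ̂_MAP = 2.625

Σxᵢ = 4+7+7 = 18, with n = 3.
Posterior ∝ λ^3e^(−5λ) · λ^18e^(−3λ) = λ^21e^(−8λ), i.e. Gamma(shape=22, rate=8).
The mode of a Gamma(a, b) with a ≥ 1 (shape–rate) is (a−1)/b = 21/8 ≈ 2.625.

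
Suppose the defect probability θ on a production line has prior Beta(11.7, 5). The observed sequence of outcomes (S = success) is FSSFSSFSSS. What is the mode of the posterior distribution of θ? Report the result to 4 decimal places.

θ̂_MAP = 0.7166

Prior: Beta(11.7, 5).
Data: 7 successes in 10 trials (from the sequence). The binomial likelihood contributes θ^7(1−θ)^3, so the posterior is Beta(11.7+7, 5+3) = Beta(18.7, 8).
For Beta(a, b) with a, b > 1 the mode is (a−1)/(a+b−2) = 17.7/24.7 ≈ 0.7166.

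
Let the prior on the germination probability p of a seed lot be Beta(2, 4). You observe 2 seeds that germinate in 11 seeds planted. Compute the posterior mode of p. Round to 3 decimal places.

p̂_MAP = 0.200

Prior: Beta(2, 4).
Data: 2 successes in 11 trials. The binomial likelihood contributes p^2(1−p)^9, so the posterior is Beta(2+2, 4+9) = Beta(4, 13).
For Beta(a, b) with a, b > 1 the mode is (a−1)/(a+b−2) = 3/15 ≈ 0.200.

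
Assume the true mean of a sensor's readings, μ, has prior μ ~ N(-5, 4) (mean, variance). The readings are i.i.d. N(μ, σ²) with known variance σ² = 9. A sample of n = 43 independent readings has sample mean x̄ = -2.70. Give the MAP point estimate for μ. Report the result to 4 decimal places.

μ̂_MAP = -2.8144

n = 43, x̄ = -2.70.
For a Normal prior and Normal likelihood with known variance, the posterior is Normal; its mode equals its mean, the precision-weighted average.
Prior precision 1/σ₀² = 1/4 = 0.25; data precision n/σ² = 43/9.
μ̂ = (0.25·(-5) + (43/9)·(-2.7)) / (0.25 + 43/9) = (-14.15)/(181/36) = -2547/905 ≈ -2.8144.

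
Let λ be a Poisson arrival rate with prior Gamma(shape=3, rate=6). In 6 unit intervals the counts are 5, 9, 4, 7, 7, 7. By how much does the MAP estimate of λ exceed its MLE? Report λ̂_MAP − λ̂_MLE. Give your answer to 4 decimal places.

Σxᵢ = 39. Posterior is Gamma(42, 12); MAP = (42−1)/12 = 41/12 ≈ 3.41667.
MLE = x̄ = 39/6 ≈ 6.50000.
Difference = 41/12 − 39/6 = -37/12 ≈ -3.0833.

MAP − MLE = -3.0833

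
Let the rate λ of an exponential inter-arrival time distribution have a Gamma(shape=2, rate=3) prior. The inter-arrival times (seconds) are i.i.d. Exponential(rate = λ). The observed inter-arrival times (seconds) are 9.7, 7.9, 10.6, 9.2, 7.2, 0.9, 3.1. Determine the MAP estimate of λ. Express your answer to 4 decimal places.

λ̂_MAP = 0.1550

The Exponential(rate=λ) likelihood is ∝ λ^n e^(−λΣtᵢ). Here n = 7 and Σtᵢ = 9.7 + 7.9 + 10.6 + 9.2 + 7.2 + 0.9 + 3.1 = 48.6.
Posterior ∝ λe^(−3λ) · λ^7e^(−48.6λ) = λ^8e^(−51.6λ), i.e. Gamma(9, 51.6).
Mode = (a−1)/b = 8/51.6 ≈ 0.1550.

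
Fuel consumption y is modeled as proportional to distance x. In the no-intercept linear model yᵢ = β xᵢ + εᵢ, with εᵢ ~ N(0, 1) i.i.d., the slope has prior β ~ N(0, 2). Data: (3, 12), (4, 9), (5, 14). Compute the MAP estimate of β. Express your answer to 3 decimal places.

β̂_MAP = 2.812

log p(β | y) = −Σ(yᵢ − βxᵢ)²/(2·1) − β²/(2·2) + const.
Setting the derivative to zero: Σxᵢ(yᵢ − βxᵢ)/1 − β/2 = 0, so β = Σxᵢyᵢ / (Σxᵢ² + σ²/τ²).
Σxᵢyᵢ = 3·12 + 4·9 + 5·14 = 142; Σxᵢ² = 50; σ²/τ² = 0.5.
β̂_MAP = 142 / (50 + 0.5) = 142/50.5 ≈ 2.812.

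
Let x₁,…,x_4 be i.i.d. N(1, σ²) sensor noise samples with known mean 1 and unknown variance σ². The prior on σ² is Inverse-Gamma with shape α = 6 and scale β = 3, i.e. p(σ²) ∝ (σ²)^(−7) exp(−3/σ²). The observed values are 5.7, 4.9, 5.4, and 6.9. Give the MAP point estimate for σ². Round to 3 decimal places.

Sum of squared deviations about the known mean: SS = (5.7−1)² + (4.9−1)² + (5.4−1)² + (6.9−1)² = 91.47.
The Normal likelihood contributes (σ²)^(−n/2) exp(−SS/(2σ²)), so the posterior is Inverse-Gamma(α + n/2, β + SS/2) = Inverse-Gamma(8, 48.735).
The mode of Inverse-Gamma(a, b) is b/(a+1) = 48.735/9 ≈ 5.415.

σ̂²_MAP = 5.415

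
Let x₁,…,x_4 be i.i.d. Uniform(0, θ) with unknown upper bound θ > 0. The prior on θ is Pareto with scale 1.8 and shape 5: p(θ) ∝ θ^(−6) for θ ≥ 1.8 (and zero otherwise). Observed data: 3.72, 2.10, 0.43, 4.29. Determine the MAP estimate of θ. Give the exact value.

θ̂_MAP = 4.29

The Uniform(0, θ) likelihood is θ^(−n) for θ ≥ max(xᵢ), zero otherwise. Here max(xᵢ) = 4.29.
Posterior ∝ θ^(−6) · θ^(−4) = θ^(−10) on θ ≥ max(1.8, 4.29) = 4.29.
This density is strictly decreasing in θ, so the posterior mode lies at the lower boundary of the support.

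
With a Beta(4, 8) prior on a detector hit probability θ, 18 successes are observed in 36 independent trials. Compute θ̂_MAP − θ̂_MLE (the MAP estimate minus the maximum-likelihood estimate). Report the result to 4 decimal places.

MAP − MLE = -0.0435

Posterior is Beta(22, 26); MAP = (22−1)/(48−2) = 21/46 ≈ 0.45652.
MLE ignores the prior: θ̂_MLE = k/n = 18/36 ≈ 0.50000.
Difference = 21/46 − 18/36 = -1/23 ≈ -0.0435.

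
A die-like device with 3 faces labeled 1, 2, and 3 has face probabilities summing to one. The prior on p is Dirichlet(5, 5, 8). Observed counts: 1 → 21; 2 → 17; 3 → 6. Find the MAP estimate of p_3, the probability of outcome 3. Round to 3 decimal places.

MAP estimate: 0.220

The posterior is Dirichlet(αᵢ + nᵢ) = Dirichlet(26, 22, 14).
For a Dirichlet(a₁,…,a_K) with all aᵢ > 1, the mode has j-th component (aⱼ − 1)/(Σaᵢ − K).
Here Σaᵢ = 62 and K = 3, so p_3 = (14 − 1)/(62 − 3) = 13/59 ≈ 0.220.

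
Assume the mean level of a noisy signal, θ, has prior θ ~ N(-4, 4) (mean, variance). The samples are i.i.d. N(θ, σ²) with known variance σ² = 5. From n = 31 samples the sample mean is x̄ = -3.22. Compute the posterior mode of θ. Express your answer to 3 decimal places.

n = 31, x̄ = -3.22.
For a Normal prior and Normal likelihood with known variance, the posterior is Normal; its mode equals its mean, the precision-weighted average.
Prior precision 1/σ₀² = 1/4 = 0.25; data precision n/σ² = 31/5 = 6.2.
θ̂ = (0.25·(-4) + 6.2·(-3.22)) / (0.25 + 6.2) = (-20.964)/6.45 = -3494/1075 ≈ -3.250.

θ̂_MAP = -3.250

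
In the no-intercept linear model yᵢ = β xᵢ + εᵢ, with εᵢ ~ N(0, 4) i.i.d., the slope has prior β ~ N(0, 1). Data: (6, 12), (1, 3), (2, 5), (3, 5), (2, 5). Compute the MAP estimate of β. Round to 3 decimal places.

log p(β | y) = −Σ(yᵢ − βxᵢ)²/(2·4) − β²/(2·1) + const.
Setting the derivative to zero: Σxᵢ(yᵢ − βxᵢ)/4 − β/1 = 0, so β = Σxᵢyᵢ / (Σxᵢ² + σ²/τ²).
Σxᵢyᵢ = 6·12 + 1·3 + 2·5 + 3·5 + 2·5 = 110; Σxᵢ² = 54; σ²/τ² = 4.
β̂_MAP = 110 / (54 + 4) = 110/58 ≈ 1.897.

β̂_MAP = 1.897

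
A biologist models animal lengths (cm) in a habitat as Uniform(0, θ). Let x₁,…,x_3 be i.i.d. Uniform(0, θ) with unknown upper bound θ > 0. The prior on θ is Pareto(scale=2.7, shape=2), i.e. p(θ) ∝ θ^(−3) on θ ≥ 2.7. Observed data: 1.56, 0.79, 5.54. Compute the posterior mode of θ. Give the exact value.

The Uniform(0, θ) likelihood is θ^(−n) for θ ≥ max(xᵢ), zero otherwise. Here max(xᵢ) = 5.54.
Posterior ∝ θ^(−3) · θ^(−3) = θ^(−6) on θ ≥ max(2.7, 5.54) = 5.54.
This density is strictly decreasing in θ, so the posterior mode lies at the lower boundary of the support.

θ̂_MAP = 5.54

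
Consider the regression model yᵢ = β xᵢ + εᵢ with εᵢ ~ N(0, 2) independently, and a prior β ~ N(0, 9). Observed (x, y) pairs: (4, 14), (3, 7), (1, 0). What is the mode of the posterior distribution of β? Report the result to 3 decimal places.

β̂_MAP = 2.936

log p(β | y) = −Σ(yᵢ − βxᵢ)²/(2·2) − β²/(2·9) + const.
Setting the derivative to zero: Σxᵢ(yᵢ − βxᵢ)/2 − β/9 = 0, so β = Σxᵢyᵢ / (Σxᵢ² + σ²/τ²).
Σxᵢyᵢ = 4·14 + 3·7 + 1·0 = 77; Σxᵢ² = 26; σ²/τ² = 2/9.
β̂_MAP = 77 / (26 + 2/9) = 77/(236/9) = 693/236 ≈ 2.936.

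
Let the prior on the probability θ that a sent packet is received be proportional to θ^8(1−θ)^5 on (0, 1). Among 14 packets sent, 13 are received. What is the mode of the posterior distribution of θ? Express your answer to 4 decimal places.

θ̂_MAP = 0.7778

The prior density ∝ θ^8(1−θ)^5 is the kernel of Beta(9, 6).
Data: 13 successes in 14 trials. The binomial likelihood contributes θ^13(1−θ)^1, so the posterior is Beta(9+13, 6+1) = Beta(22, 7).
For Beta(a, b) with a, b > 1 the mode is (a−1)/(a+b−2) = 21/27 ≈ 0.7778.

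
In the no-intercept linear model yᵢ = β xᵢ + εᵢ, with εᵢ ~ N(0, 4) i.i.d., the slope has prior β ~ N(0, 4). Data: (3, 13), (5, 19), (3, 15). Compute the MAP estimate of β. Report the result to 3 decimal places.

β̂_MAP = 4.068

log p(β | y) = −Σ(yᵢ − βxᵢ)²/(2·4) − β²/(2·4) + const.
Setting the derivative to zero: Σxᵢ(yᵢ − βxᵢ)/4 − β/4 = 0, so β = Σxᵢyᵢ / (Σxᵢ² + σ²/τ²).
Σxᵢyᵢ = 3·13 + 5·19 + 3·15 = 179; Σxᵢ² = 43; σ²/τ² = 1.
β̂_MAP = 179 / (43 + 1) = 179/44 ≈ 4.068.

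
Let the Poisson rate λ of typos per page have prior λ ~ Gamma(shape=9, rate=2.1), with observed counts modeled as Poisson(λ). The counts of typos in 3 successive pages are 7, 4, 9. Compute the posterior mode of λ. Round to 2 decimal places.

λ̂_MAP = 5.49

Σxᵢ = 7+4+9 = 20, with n = 3.
Posterior ∝ λ^8e^(−2.1λ) · λ^20e^(−3λ) = λ^28e^(−5.1λ), i.e. Gamma(shape=29, rate=5.1).
The mode of a Gamma(a, b) with a ≥ 1 (shape–rate) is (a−1)/b = 28/5.1 ≈ 5.49.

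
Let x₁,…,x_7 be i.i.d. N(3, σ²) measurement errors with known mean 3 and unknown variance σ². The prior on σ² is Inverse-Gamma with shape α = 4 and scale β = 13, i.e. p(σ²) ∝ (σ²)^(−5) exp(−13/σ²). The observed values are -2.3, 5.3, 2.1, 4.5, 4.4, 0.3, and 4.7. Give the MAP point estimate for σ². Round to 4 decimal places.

Sum of squared deviations about the known mean: SS = (-2.3−3)² + (5.3−3)² + (2.1−3)² + (4.5−3)² + (4.4−3)² + (0.3−3)² + (4.7−3)² = 48.58.
The Normal likelihood contributes (σ²)^(−n/2) exp(−SS/(2σ²)), so the posterior is Inverse-Gamma(α + n/2, β + SS/2) = Inverse-Gamma(7.5, 37.29).
The mode of Inverse-Gamma(a, b) is b/(a+1) = 37.29/8.5 ≈ 4.3871.

σ̂²_MAP = 4.3871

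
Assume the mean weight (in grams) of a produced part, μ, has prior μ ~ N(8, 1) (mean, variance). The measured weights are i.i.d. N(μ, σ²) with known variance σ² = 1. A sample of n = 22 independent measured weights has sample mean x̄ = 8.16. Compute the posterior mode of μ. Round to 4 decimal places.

n = 22, x̄ = 8.16.
For a Normal prior and Normal likelihood with known variance, the posterior is Normal; its mode equals its mean, the precision-weighted average.
Prior precision 1/σ₀² = 1/1 = 1; data precision n/σ² = 22/1 = 22.
μ̂ = (1·8 + 22·8.16) / (1 + 22) = 187.52/23 = 4688/575 ≈ 8.1530.

μ̂_MAP = 8.1530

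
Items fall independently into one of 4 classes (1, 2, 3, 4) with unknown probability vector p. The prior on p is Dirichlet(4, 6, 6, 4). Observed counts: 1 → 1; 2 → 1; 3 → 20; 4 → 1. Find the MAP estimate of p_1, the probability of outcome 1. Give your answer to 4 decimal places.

MAP estimate: 0.1026

The posterior is Dirichlet(αᵢ + nᵢ) = Dirichlet(5, 7, 26, 5).
For a Dirichlet(a₁,…,a_K) with all aᵢ > 1, the mode has j-th component (aⱼ − 1)/(Σaᵢ − K).
Here Σaᵢ = 43 and K = 4, so p_1 = (5 − 1)/(43 − 4) = 4/39 ≈ 0.1026.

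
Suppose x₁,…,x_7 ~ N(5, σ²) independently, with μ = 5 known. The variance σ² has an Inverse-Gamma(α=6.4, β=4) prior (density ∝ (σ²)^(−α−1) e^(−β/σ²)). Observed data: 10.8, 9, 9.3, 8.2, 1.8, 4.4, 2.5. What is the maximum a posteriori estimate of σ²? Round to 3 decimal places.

Sum of squared deviations about the known mean: SS = (10.8−5)² + (9−5)² + (9.3−5)² + (8.2−5)² + (1.8−5)² + (4.4−5)² + (2.5−5)² = 95.22.
The Normal likelihood contributes (σ²)^(−n/2) exp(−SS/(2σ²)), so the posterior is Inverse-Gamma(α + n/2, β + SS/2) = Inverse-Gamma(9.9, 51.61).
The mode of Inverse-Gamma(a, b) is b/(a+1) = 51.61/10.9 ≈ 4.735.

σ̂²_MAP = 4.735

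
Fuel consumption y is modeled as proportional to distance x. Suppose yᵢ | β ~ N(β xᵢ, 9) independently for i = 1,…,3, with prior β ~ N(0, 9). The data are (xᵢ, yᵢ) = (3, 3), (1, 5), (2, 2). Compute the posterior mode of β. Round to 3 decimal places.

β̂_MAP = 1.200

log p(β | y) = −Σ(yᵢ − βxᵢ)²/(2·9) − β²/(2·9) + const.
Setting the derivative to zero: Σxᵢ(yᵢ − βxᵢ)/9 − β/9 = 0, so β = Σxᵢyᵢ / (Σxᵢ² + σ²/τ²).
Σxᵢyᵢ = 3·3 + 1·5 + 2·2 = 18; Σxᵢ² = 14; σ²/τ² = 1.
β̂_MAP = 18 / (14 + 1) = 18/15 ≈ 1.200.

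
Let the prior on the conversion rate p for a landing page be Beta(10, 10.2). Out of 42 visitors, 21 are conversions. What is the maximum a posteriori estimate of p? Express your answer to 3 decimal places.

Prior: Beta(10, 10.2).
Data: 21 successes in 42 trials. The binomial likelihood contributes p^21(1−p)^21, so the posterior is Beta(10+21, 10.2+21) = Beta(31, 31.2).
For Beta(a, b) with a, b > 1 the mode is (a−1)/(a+b−2) = 30/60.2 ≈ 0.498.

p̂_MAP = 0.498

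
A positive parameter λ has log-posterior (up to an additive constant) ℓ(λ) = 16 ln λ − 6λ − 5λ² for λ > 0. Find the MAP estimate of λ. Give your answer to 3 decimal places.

ℓ'(λ) = 16/λ − 6 − 10λ. Setting this to zero and multiplying by λ: 10λ² + 6λ − 16 = 0.
λ = (−6 + √(6² + 4·10·16)) / (2·10) = (−6 + √676) / 20 = (−6 + 26)/20 = 1.
ℓ''(λ) = −16/λ² − 10 < 0, confirming a maximum.

λ̂_MAP = 1.000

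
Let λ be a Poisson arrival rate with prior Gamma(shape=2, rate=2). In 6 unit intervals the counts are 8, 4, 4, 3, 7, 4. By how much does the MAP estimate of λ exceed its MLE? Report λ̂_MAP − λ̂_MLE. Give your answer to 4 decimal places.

Σxᵢ = 30. Posterior is Gamma(32, 8); MAP = (32−1)/8 = 31/8 ≈ 3.87500.
MLE = x̄ = 30/6 ≈ 5.00000.
Difference = 31/8 − 30/6 = -9/8 ≈ -1.1250.

MAP − MLE = -1.1250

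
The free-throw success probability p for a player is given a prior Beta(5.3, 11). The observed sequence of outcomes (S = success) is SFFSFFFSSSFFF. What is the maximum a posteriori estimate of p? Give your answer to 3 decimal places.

p̂_MAP = 0.341

Prior: Beta(5.3, 11).
Data: 5 successes in 13 trials (from the sequence). The binomial likelihood contributes p^5(1−p)^8, so the posterior is Beta(5.3+5, 11+8) = Beta(10.3, 19).
For Beta(a, b) with a, b > 1 the mode is (a−1)/(a+b−2) = 9.3/27.3 ≈ 0.341.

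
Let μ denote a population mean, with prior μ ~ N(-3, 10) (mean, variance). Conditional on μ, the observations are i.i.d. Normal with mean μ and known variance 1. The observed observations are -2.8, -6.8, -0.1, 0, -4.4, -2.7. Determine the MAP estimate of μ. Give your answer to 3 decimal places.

n = 6; x̄ = ((-2.8) + (-6.8) + (-0.1) + 0 + (-4.4) + (-2.7))/6 = -16.8/6 = -2.8.
For a Normal prior and Normal likelihood with known variance, the posterior is Normal; its mode equals its mean, the precision-weighted average.
Prior precision 1/σ₀² = 1/10 = 0.1; data precision n/σ² = 6/1 = 6.
μ̂ = (0.1·(-3) + 6·(-2.8)) / (0.1 + 6) = (-17.1)/6.1 = -171/61 ≈ -2.803.

μ̂_MAP = -2.803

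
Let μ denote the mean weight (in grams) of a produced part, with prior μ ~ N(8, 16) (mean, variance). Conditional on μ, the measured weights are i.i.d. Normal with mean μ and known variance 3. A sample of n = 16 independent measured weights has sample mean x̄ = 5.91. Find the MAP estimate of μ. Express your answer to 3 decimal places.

n = 16, x̄ = 5.91.
For a Normal prior and Normal likelihood with known variance, the posterior is Normal; its mode equals its mean, the precision-weighted average.
Prior precision 1/σ₀² = 1/16 = 0.0625; data precision n/σ² = 16/3.
μ̂ = (0.0625·8 + (16/3)·5.91) / (0.0625 + 16/3) = 32.02/(259/48) = 38424/6475 ≈ 5.934.

μ̂_MAP = 5.934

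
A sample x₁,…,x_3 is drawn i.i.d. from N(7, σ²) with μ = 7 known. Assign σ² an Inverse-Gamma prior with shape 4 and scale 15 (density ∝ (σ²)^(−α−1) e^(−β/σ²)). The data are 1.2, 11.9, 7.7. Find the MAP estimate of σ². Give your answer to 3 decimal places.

σ̂²_MAP = 6.780

Sum of squared deviations about the known mean: SS = (1.2−7)² + (11.9−7)² + (7.7−7)² = 58.14.
The Normal likelihood contributes (σ²)^(−n/2) exp(−SS/(2σ²)), so the posterior is Inverse-Gamma(α + n/2, β + SS/2) = Inverse-Gamma(5.5, 44.07).
The mode of Inverse-Gamma(a, b) is b/(a+1) = 44.07/6.5 ≈ 6.780.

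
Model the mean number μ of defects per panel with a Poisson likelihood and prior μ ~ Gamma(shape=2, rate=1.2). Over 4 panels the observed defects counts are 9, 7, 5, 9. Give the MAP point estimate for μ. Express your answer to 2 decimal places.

μ̂_MAP = 5.96

Σxᵢ = 9+7+5+9 = 30, with n = 4.
Posterior ∝ μe^(−1.2μ) · μ^30e^(−4μ) = μ^31e^(−5.2μ), i.e. Gamma(shape=32, rate=5.2).
The mode of a Gamma(a, b) with a ≥ 1 (shape–rate) is (a−1)/b = 31/5.2 ≈ 5.96.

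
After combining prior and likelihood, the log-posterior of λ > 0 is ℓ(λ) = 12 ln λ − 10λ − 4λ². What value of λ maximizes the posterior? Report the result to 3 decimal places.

λ̂_MAP = 0.750

ℓ'(λ) = 12/λ − 10 − 8λ. Setting this to zero and multiplying by λ: 8λ² + 10λ − 12 = 0.
λ = (−10 + √(10² + 4·8·12)) / (2·8) = (−10 + √484) / 16 = (−10 + 22)/16 = 3/4.
ℓ''(λ) = −12/λ² − 8 < 0, confirming a maximum.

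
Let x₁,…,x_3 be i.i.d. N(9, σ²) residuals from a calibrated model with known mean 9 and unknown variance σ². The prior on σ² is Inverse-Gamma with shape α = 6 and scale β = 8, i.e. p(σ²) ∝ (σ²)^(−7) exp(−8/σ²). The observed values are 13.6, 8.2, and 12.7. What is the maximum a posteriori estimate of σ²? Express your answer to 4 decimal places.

Sum of squared deviations about the known mean: SS = (13.6−9)² + (8.2−9)² + (12.7−9)² = 35.49.
The Normal likelihood contributes (σ²)^(−n/2) exp(−SS/(2σ²)), so the posterior is Inverse-Gamma(α + n/2, β + SS/2) = Inverse-Gamma(7.5, 25.745).
The mode of Inverse-Gamma(a, b) is b/(a+1) = 25.745/8.5 ≈ 3.0288.

σ̂²_MAP = 3.0288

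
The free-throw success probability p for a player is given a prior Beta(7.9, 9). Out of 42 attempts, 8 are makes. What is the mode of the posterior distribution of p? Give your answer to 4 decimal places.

p̂_MAP = 0.2619

Prior: Beta(7.9, 9).
Data: 8 successes in 42 trials. The binomial likelihood contributes p^8(1−p)^34, so the posterior is Beta(7.9+8, 9+34) = Beta(15.9, 43).
For Beta(a, b) with a, b > 1 the mode is (a−1)/(a+b−2) = 14.9/56.9 ≈ 0.2619.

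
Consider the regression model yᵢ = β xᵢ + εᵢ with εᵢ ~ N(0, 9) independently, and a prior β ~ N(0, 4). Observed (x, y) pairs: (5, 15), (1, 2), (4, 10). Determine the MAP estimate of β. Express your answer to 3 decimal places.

log p(β | y) = −Σ(yᵢ − βxᵢ)²/(2·9) − β²/(2·4) + const.
Setting the derivative to zero: Σxᵢ(yᵢ − βxᵢ)/9 − β/4 = 0, so β = Σxᵢyᵢ / (Σxᵢ² + σ²/τ²).
Σxᵢyᵢ = 5·15 + 1·2 + 4·10 = 117; Σxᵢ² = 42; σ²/τ² = 2.25.
β̂_MAP = 117 / (42 + 2.25) = 117/44.25 ≈ 2.644.

β̂_MAP = 2.644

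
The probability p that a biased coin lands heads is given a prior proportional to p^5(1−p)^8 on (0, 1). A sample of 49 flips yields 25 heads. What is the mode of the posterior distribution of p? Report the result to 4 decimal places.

p̂_MAP = 0.4839

The prior density ∝ p^5(1−p)^8 is the kernel of Beta(6, 9).
Data: 25 successes in 49 trials. The binomial likelihood contributes p^25(1−p)^24, so the posterior is Beta(6+25, 9+24) = Beta(31, 33).
For Beta(a, b) with a, b > 1 the mode is (a−1)/(a+b−2) = 30/62 ≈ 0.4839.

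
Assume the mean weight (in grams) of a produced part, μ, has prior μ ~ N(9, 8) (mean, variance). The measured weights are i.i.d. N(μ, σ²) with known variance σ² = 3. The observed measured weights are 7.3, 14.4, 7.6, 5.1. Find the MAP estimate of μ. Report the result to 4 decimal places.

n = 4; x̄ = (7.3 + 14.4 + 7.6 + 5.1)/4 = 34.4/4 = 8.6.
For a Normal prior and Normal likelihood with known variance, the posterior is Normal; its mode equals its mean, the precision-weighted average.
Prior precision 1/σ₀² = 1/8 = 0.125; data precision n/σ² = 4/3.
μ̂ = (0.125·9 + (4/3)·8.6) / (0.125 + 4/3) = (1511/120)/(35/24) = 1511/175 ≈ 8.6343.

μ̂_MAP = 8.6343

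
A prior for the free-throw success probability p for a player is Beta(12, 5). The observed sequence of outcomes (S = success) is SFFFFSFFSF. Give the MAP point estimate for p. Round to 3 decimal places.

p̂_MAP = 0.560

Prior: Beta(12, 5).
Data: 3 successes in 10 trials (from the sequence). The binomial likelihood contributes p^3(1−p)^7, so the posterior is Beta(12+3, 5+7) = Beta(15, 12).
For Beta(a, b) with a, b > 1 the mode is (a−1)/(a+b−2) = 14/25 ≈ 0.560.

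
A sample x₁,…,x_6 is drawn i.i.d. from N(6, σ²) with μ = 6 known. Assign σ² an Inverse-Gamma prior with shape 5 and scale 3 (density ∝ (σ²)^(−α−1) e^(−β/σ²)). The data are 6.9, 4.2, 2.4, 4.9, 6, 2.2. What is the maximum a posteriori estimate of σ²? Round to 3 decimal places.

Sum of squared deviations about the known mean: SS = (6.9−6)² + (4.2−6)² + (2.4−6)² + (4.9−6)² + (6−6)² + (2.2−6)² = 32.66.
The Normal likelihood contributes (σ²)^(−n/2) exp(−SS/(2σ²)), so the posterior is Inverse-Gamma(α + n/2, β + SS/2) = Inverse-Gamma(8, 19.33).
The mode of Inverse-Gamma(a, b) is b/(a+1) = 19.33/9 ≈ 2.148.

σ̂²_MAP = 2.148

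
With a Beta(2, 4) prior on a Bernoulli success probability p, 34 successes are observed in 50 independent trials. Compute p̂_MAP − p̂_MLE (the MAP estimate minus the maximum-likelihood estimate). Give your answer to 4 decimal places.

MAP − MLE = -0.0319

Posterior is Beta(36, 20); MAP = (36−1)/(56−2) = 35/54 ≈ 0.64815.
MLE ignores the prior: p̂_MLE = k/n = 34/50 ≈ 0.68000.
Difference = 35/54 − 34/50 = -43/1350 ≈ -0.0319.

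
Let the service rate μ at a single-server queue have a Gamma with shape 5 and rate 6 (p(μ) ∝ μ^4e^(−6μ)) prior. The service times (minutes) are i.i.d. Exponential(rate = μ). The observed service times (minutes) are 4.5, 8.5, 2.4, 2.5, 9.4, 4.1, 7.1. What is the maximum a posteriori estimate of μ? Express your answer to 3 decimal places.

μ̂_MAP = 0.247

The Exponential(rate=μ) likelihood is ∝ μ^n e^(−μΣtᵢ). Here n = 7 and Σtᵢ = 4.5 + 8.5 + 2.4 + 2.5 + 9.4 + 4.1 + 7.1 = 38.5.
Posterior ∝ μ^4e^(−6μ) · μ^7e^(−38.5μ) = μ^11e^(−44.5μ), i.e. Gamma(12, 44.5).
Mode = (a−1)/b = 11/44.5 ≈ 0.247.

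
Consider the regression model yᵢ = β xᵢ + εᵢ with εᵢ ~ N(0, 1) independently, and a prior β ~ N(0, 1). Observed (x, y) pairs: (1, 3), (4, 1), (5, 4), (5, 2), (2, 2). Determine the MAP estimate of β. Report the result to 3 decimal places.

log p(β | y) = −Σ(yᵢ − βxᵢ)²/(2·1) − β²/(2·1) + const.
Setting the derivative to zero: Σxᵢ(yᵢ − βxᵢ)/1 − β/1 = 0, so β = Σxᵢyᵢ / (Σxᵢ² + σ²/τ²).
Σxᵢyᵢ = 1·3 + 4·1 + 5·4 + 5·2 + 2·2 = 41; Σxᵢ² = 71; σ²/τ² = 1.
β̂_MAP = 41 / (71 + 1) = 41/72 ≈ 0.569.

β̂_MAP = 0.569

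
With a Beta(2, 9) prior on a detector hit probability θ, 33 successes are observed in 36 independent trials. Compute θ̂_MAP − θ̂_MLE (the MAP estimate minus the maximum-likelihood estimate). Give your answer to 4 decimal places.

MAP − MLE = -0.1611

Posterior is Beta(35, 12); MAP = (35−1)/(47−2) = 34/45 ≈ 0.75556.
MLE ignores the prior: θ̂_MLE = k/n = 33/36 ≈ 0.91667.
Difference = 34/45 − 33/36 = -29/180 ≈ -0.1611.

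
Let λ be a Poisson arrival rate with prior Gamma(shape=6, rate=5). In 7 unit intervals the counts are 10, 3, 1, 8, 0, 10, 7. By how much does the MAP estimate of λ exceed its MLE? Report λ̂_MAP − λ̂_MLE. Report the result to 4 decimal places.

MAP − MLE = -1.9048

Σxᵢ = 39. Posterior is Gamma(45, 12); MAP = (45−1)/12 = 44/12 ≈ 3.66667.
MLE = x̄ = 39/7 ≈ 5.57143.
Difference = 44/12 − 39/7 = -40/21 ≈ -1.9048.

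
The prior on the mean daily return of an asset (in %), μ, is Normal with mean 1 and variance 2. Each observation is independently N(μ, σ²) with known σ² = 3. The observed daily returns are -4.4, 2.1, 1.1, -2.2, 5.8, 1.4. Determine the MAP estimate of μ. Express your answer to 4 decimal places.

n = 6; x̄ = ((-4.4) + 2.1 + 1.1 + (-2.2) + 5.8 + 1.4)/6 = 3.8/6 = 19/30 ≈ 0.6333.
For a Normal prior and Normal likelihood with known variance, the posterior is Normal; its mode equals its mean, the precision-weighted average.
Prior precision 1/σ₀² = 1/2 = 0.5; data precision n/σ² = 6/3 = 2.
μ̂ = (0.5·1 + 2·(19/30)) / (0.5 + 2) = (53/30)/2.5 = 53/75 ≈ 0.7067.

μ̂_MAP = 0.7067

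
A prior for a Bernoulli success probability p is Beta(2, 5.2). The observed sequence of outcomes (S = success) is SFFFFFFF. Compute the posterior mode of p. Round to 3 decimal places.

Prior: Beta(2, 5.2).
Data: 1 success in 8 trials (from the sequence). The binomial likelihood contributes p(1−p)^7, so the posterior is Beta(2+1, 5.2+7) = Beta(3, 12.2).
For Beta(a, b) with a, b > 1 the mode is (a−1)/(a+b−2) = 2/13.2 ≈ 0.152.

p̂_MAP = 0.152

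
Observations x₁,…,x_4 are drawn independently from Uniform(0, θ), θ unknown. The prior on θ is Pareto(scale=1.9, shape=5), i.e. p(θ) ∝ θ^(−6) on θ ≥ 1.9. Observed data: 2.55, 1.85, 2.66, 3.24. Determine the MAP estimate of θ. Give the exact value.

The Uniform(0, θ) likelihood is θ^(−n) for θ ≥ max(xᵢ), zero otherwise. Here max(xᵢ) = 3.24.
Posterior ∝ θ^(−6) · θ^(−4) = θ^(−10) on θ ≥ max(1.9, 3.24) = 3.24.
This density is strictly decreasing in θ, so the posterior mode lies at the lower boundary of the support.

θ̂_MAP = 3.24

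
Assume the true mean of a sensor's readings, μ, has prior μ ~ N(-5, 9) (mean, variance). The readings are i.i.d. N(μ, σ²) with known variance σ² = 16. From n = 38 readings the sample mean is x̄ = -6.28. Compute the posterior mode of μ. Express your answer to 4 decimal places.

μ̂_MAP = -6.2228

n = 38, x̄ = -6.28.
For a Normal prior and Normal likelihood with known variance, the posterior is Normal; its mode equals its mean, the precision-weighted average.
Prior precision 1/σ₀² = 1/9; data precision n/σ² = 38/16 = 2.375.
μ̂ = ((1/9)·(-5) + 2.375·(-6.28)) / (1/9 + 2.375) = (-27847/1800)/(179/72) = -27847/4475 ≈ -6.2228.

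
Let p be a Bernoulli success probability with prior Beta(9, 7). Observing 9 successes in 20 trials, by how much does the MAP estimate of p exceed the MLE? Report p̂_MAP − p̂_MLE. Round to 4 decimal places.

Posterior is Beta(18, 18); MAP = (18−1)/(36−2) = 17/34 ≈ 0.50000.
MLE ignores the prior: p̂_MLE = k/n = 9/20 ≈ 0.45000.
Difference = 17/34 − 9/20 = 1/20 ≈ 0.0500.

MAP − MLE = 0.0500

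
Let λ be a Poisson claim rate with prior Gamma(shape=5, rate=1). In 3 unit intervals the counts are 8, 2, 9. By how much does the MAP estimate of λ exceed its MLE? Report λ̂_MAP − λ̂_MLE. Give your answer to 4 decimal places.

MAP − MLE = -0.5833

Σxᵢ = 19. Posterior is Gamma(24, 4); MAP = (24−1)/4 = 23/4 ≈ 5.75000.
MLE = x̄ = 19/3 ≈ 6.33333.
Difference = 23/4 − 19/3 = -7/12 ≈ -0.5833.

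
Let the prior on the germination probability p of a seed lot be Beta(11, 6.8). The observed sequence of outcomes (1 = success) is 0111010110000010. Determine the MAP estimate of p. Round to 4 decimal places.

p̂_MAP = 0.5346

Prior: Beta(11, 6.8).
Data: 7 successes in 16 trials (from the sequence). The binomial likelihood contributes p^7(1−p)^9, so the posterior is Beta(11+7, 6.8+9) = Beta(18, 15.8).
For Beta(a, b) with a, b > 1 the mode is (a−1)/(a+b−2) = 17/31.8 ≈ 0.5346.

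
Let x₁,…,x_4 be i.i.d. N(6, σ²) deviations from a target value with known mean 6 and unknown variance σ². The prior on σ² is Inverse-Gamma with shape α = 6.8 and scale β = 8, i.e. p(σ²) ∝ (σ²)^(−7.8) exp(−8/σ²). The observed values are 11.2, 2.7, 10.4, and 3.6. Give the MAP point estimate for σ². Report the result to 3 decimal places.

Sum of squared deviations about the known mean: SS = (11.2−6)² + (2.7−6)² + (10.4−6)² + (3.6−6)² = 63.05.
The Normal likelihood contributes (σ²)^(−n/2) exp(−SS/(2σ²)), so the posterior is Inverse-Gamma(α + n/2, β + SS/2) = Inverse-Gamma(8.8, 39.525).
The mode of Inverse-Gamma(a, b) is b/(a+1) = 39.525/9.8 ≈ 4.033.

σ̂²_MAP = 4.033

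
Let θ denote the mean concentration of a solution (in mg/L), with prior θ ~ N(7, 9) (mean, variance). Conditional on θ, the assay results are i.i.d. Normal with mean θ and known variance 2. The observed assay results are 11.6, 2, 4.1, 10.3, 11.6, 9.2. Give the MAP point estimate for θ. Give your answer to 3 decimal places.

n = 6; x̄ = (11.6 + 2 + 4.1 + 10.3 + 11.6 + 9.2)/6 = 48.8/6 = 122/15 ≈ 8.1333.
For a Normal prior and Normal likelihood with known variance, the posterior is Normal; its mode equals its mean, the precision-weighted average.
Prior precision 1/σ₀² = 1/9; data precision n/σ² = 6/2 = 3.
θ̂ = ((1/9)·7 + 3·(122/15)) / (1/9 + 3) = (1133/45)/(28/9) = 1133/140 ≈ 8.093.

θ̂_MAP = 8.093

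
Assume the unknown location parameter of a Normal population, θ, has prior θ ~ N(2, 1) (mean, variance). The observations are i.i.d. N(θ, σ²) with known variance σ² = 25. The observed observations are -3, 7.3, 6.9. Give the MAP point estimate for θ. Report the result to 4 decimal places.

θ̂_MAP = 2.1857

n = 3; x̄ = ((-3) + 7.3 + 6.9)/3 = 11.2/3 = 56/15 ≈ 3.7333.
For a Normal prior and Normal likelihood with known variance, the posterior is Normal; its mode equals its mean, the precision-weighted average.
Prior precision 1/σ₀² = 1/1 = 1; data precision n/σ² = 3/25 = 0.12.
θ̂ = (1·2 + 0.12·(56/15)) / (1 + 0.12) = 2.448/1.12 = 153/70 ≈ 2.1857.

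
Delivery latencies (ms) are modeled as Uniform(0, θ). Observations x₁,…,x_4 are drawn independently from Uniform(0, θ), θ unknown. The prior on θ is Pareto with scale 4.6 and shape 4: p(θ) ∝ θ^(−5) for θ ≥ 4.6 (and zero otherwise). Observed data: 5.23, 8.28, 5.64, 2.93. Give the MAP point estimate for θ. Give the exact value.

The Uniform(0, θ) likelihood is θ^(−n) for θ ≥ max(xᵢ), zero otherwise. Here max(xᵢ) = 8.28.
Posterior ∝ θ^(−5) · θ^(−4) = θ^(−9) on θ ≥ max(4.6, 8.28) = 8.28.
This density is strictly decreasing in θ, so the posterior mode lies at the lower boundary of the support.

θ̂_MAP = 8.28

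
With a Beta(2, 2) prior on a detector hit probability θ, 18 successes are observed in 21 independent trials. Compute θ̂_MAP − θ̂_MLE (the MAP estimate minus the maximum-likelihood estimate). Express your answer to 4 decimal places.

Posterior is Beta(20, 5); MAP = (20−1)/(25−2) = 19/23 ≈ 0.82609.
MLE ignores the prior: θ̂_MLE = k/n = 18/21 ≈ 0.85714.
Difference = 19/23 − 18/21 = -5/161 ≈ -0.0311.

MAP − MLE = -0.0311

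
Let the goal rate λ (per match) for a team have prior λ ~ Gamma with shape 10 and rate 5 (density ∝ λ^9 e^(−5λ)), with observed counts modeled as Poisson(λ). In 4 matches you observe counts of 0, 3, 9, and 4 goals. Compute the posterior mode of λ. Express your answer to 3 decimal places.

Σxᵢ = 0+3+9+4 = 16, with n = 4.
Posterior ∝ λ^9e^(−5λ) · λ^16e^(−4λ) = λ^25e^(−9λ), i.e. Gamma(shape=26, rate=9).
The mode of a Gamma(a, b) with a ≥ 1 (shape–rate) is (a−1)/b = 25/9 ≈ 2.778.

λ̂_MAP = 2.778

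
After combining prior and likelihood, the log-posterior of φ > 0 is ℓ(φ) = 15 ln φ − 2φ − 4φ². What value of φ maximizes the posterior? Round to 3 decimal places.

ℓ'(φ) = 15/φ − 2 − 8φ. Setting this to zero and multiplying by φ: 8φ² + 2φ − 15 = 0.
φ = (−2 + √(2² + 4·8·15)) / (2·8) = (−2 + √484) / 16 = (−2 + 22)/16 = 5/4.
ℓ''(φ) = −15/φ² − 8 < 0, confirming a maximum.

φ̂_MAP = 1.250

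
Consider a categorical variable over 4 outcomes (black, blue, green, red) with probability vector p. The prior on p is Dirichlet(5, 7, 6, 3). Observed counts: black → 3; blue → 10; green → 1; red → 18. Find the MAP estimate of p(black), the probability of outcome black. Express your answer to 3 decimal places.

The posterior is Dirichlet(αᵢ + nᵢ) = Dirichlet(8, 17, 7, 21).
For a Dirichlet(a₁,…,a_K) with all aᵢ > 1, the mode has j-th component (aⱼ − 1)/(Σaᵢ − K).
Here Σaᵢ = 53 and K = 4, so p(black) = (8 − 1)/(53 − 4) = 7/49 ≈ 0.143.

MAP estimate of p(black) = 0.143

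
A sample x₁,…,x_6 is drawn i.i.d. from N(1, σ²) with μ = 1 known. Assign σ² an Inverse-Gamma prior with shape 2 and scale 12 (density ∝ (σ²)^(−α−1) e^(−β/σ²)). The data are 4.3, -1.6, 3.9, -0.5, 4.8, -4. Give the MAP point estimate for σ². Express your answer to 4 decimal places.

Sum of squared deviations about the known mean: SS = (4.3−1)² + (-1.6−1)² + (3.9−1)² + (-0.5−1)² + (4.8−1)² + (-4−1)² = 67.75.
The Normal likelihood contributes (σ²)^(−n/2) exp(−SS/(2σ²)), so the posterior is Inverse-Gamma(α + n/2, β + SS/2) = Inverse-Gamma(5, 45.875).
The mode of Inverse-Gamma(a, b) is b/(a+1) = 45.875/6 ≈ 7.6458.

σ̂²_MAP = 7.6458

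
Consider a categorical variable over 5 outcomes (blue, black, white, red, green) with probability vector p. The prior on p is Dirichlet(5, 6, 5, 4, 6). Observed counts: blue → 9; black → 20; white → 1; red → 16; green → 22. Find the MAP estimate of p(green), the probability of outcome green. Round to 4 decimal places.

The posterior is Dirichlet(αᵢ + nᵢ) = Dirichlet(14, 26, 6, 20, 28).
For a Dirichlet(a₁,…,a_K) with all aᵢ > 1, the mode has j-th component (aⱼ − 1)/(Σaᵢ − K).
Here Σaᵢ = 94 and K = 5, so p(green) = (28 − 1)/(94 − 5) = 27/89 ≈ 0.3034.

MAP estimate of p(green) = 0.3034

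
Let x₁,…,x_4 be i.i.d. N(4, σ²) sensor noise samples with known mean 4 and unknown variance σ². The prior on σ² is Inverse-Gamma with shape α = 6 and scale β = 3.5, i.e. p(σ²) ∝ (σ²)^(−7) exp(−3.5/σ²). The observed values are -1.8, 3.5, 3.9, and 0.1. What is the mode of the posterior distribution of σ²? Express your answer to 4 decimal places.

σ̂²_MAP = 3.1172

Sum of squared deviations about the known mean: SS = (-1.8−4)² + (3.5−4)² + (3.9−4)² + (0.1−4)² = 49.11.
The Normal likelihood contributes (σ²)^(−n/2) exp(−SS/(2σ²)), so the posterior is Inverse-Gamma(α + n/2, β + SS/2) = Inverse-Gamma(8, 28.055).
The mode of Inverse-Gamma(a, b) is b/(a+1) = 28.055/9 ≈ 3.1172.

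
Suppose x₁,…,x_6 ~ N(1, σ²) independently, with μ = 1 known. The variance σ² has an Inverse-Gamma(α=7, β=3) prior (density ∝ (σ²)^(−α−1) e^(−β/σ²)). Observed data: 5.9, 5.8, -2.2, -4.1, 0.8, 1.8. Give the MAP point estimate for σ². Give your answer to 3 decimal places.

σ̂²_MAP = 4.090

Sum of squared deviations about the known mean: SS = (5.9−1)² + (5.8−1)² + (-2.2−1)² + (-4.1−1)² + (0.8−1)² + (1.8−1)² = 83.98.
The Normal likelihood contributes (σ²)^(−n/2) exp(−SS/(2σ²)), so the posterior is Inverse-Gamma(α + n/2, β + SS/2) = Inverse-Gamma(10, 44.99).
The mode of Inverse-Gamma(a, b) is b/(a+1) = 44.99/11 ≈ 4.090.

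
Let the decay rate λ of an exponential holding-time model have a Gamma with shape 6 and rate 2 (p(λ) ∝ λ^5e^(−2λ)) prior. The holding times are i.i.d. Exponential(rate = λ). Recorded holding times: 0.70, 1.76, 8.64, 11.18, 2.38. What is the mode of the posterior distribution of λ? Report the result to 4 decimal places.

λ̂_MAP = 0.3751

The Exponential(rate=λ) likelihood is ∝ λ^n e^(−λΣtᵢ). Here n = 5 and Σtᵢ = 0.70 + 1.76 + 8.64 + 11.18 + 2.38 = 24.66.
Posterior ∝ λ^5e^(−2λ) · λ^5e^(−24.66λ) = λ^10e^(−26.66λ), i.e. Gamma(11, 26.66).
Mode = (a−1)/b = 10/26.66 ≈ 0.3751.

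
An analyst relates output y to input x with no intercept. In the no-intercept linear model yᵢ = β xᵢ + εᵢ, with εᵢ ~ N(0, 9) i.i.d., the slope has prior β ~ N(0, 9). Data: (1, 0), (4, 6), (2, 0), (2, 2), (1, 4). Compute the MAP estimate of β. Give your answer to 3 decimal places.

log p(β | y) = −Σ(yᵢ − βxᵢ)²/(2·9) − β²/(2·9) + const.
Setting the derivative to zero: Σxᵢ(yᵢ − βxᵢ)/9 − β/9 = 0, so β = Σxᵢyᵢ / (Σxᵢ² + σ²/τ²).
Σxᵢyᵢ = 1·0 + 4·6 + 2·0 + 2·2 + 1·4 = 32; Σxᵢ² = 26; σ²/τ² = 1.
β̂_MAP = 32 / (26 + 1) = 32/27 ≈ 1.185.

β̂_MAP = 1.185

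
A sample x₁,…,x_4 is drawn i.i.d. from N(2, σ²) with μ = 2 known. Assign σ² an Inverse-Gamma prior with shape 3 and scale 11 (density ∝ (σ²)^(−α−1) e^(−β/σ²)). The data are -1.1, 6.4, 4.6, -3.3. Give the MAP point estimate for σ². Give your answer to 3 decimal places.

Sum of squared deviations about the known mean: SS = (-1.1−2)² + (6.4−2)² + (4.6−2)² + (-3.3−2)² = 63.82.
The Normal likelihood contributes (σ²)^(−n/2) exp(−SS/(2σ²)), so the posterior is Inverse-Gamma(α + n/2, β + SS/2) = Inverse-Gamma(5, 42.91).
The mode of Inverse-Gamma(a, b) is b/(a+1) = 42.91/6 ≈ 7.152.

σ̂²_MAP = 7.152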